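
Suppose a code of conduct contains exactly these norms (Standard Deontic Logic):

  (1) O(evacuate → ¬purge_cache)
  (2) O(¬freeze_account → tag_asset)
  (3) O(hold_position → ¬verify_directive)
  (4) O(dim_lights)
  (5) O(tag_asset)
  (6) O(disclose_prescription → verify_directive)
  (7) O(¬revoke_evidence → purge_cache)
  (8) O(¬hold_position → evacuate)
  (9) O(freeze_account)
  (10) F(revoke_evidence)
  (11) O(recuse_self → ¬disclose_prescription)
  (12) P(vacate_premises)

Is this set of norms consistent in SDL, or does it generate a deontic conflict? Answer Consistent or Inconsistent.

Consistent

Premise 2 is O(¬freeze_account → tag_asset); even if O(tag_asset) held, inferring O(¬freeze_account) would be affirming the consequent — invalid.
So O(¬freeze_account) is not derivable, and the apparent clash with O(freeze_account) does not arise.
A world satisfying every obligation exists (e.g. dim_lights=true, disclose_prescription=false, evacuate=false, freeze_account=true, hold_position=true, purge_cache=true, recuse_self=false, revoke_evidence=false, tag_asset=true, vacate_premises=false, verify_directive=false); no atom is both obligatory and forbidden, so the set is consistent.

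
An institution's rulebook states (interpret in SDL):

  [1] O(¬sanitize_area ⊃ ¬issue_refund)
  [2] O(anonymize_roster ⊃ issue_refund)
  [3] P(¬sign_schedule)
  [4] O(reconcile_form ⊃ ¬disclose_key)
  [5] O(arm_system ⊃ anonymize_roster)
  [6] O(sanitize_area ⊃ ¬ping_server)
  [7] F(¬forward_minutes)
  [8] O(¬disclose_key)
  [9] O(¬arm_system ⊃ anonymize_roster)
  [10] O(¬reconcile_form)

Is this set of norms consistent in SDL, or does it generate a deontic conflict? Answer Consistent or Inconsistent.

Premise 4 is O(reconcile_form ⊃ ¬disclose_key); even if O(¬disclose_key) held, inferring O(reconcile_form) would be affirming the consequent — invalid.
So O(reconcile_form) is not derivable, and the apparent clash with O(¬reconcile_form) does not arise.
A world satisfying every obligation exists (e.g. anonymize_roster=true, arm_system=false, disclose_key=false, forward_minutes=true, issue_refund=true, ping_server=false, reconcile_form=false, sanitize_area=true, sign_schedule=false); no atom is both obligatory and forbidden, so the set is consistent.

Consistent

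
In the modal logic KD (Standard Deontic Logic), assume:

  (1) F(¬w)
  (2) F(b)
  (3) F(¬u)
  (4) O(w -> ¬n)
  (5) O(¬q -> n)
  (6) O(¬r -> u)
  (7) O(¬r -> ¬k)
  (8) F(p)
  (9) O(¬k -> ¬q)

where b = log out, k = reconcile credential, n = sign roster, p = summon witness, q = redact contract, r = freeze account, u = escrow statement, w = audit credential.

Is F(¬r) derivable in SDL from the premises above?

F(¬w) at premise 1 means O(w).
With premise 4, O(w -> ¬n), the K-axiom yields O(¬n).
Premise 5 is O(¬q -> n); contrapositively O(¬n -> q). Since O(¬n) holds, K gives O(q).
Premise 9, O(¬k -> ¬q), contraposes to O(q -> k); with O(q) we get O(k).
Premise 7 is O(¬r -> ¬k); contrapositively O(k -> r). Since O(k) holds, K gives O(r).
Premises 2, 3, 6, 8 do not contribute to this derivation.
So O(r) holds, i.e. F(¬r). The claim follows.

Yes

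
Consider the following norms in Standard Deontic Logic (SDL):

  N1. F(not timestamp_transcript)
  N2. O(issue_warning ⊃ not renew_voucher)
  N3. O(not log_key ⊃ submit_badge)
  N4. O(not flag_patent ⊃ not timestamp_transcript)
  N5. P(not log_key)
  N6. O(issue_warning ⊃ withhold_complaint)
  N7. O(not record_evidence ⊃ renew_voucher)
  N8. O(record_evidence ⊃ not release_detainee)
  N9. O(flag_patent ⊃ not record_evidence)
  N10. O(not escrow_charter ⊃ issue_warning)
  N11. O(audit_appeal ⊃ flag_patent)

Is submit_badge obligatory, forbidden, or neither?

Neither

Premise 3 is O(not log_key ⊃ submit_badge), but O(not log_key) is not derivable from the premises (the permission P(not log_key) asserts only not O(log_key), not O(not log_key)), so it does not yield O(submit_badge).
No premise or chain of K-axiom applications forces O(submit_badge), and none forces O(not submit_badge). So submit_badge is neither obligatory nor forbidden under these norms.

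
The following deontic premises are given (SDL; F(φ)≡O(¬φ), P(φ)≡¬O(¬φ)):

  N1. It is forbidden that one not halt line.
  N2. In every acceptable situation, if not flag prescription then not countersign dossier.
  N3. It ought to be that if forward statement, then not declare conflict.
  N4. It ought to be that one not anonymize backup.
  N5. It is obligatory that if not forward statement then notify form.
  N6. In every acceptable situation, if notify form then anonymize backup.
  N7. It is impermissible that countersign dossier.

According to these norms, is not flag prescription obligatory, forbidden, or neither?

Premise 2 is O(¬flag_prescription → ¬countersign_dossier); even if O(¬countersign_dossier) held, inferring O(¬flag_prescription) would be affirming the consequent — invalid.
No premise or chain of K-axiom applications forces O(¬flag_prescription), and none forces O(flag_prescription). So ¬flag_prescription is neither obligatory nor forbidden under these norms.

Neither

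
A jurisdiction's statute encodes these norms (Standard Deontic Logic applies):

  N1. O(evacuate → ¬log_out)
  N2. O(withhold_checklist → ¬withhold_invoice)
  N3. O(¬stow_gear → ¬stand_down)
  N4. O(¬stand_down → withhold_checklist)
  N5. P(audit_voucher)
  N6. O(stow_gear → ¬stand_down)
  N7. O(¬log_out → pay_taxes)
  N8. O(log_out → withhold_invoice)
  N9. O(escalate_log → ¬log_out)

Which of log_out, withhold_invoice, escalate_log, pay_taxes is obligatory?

pay_taxes

By case analysis on ¬stow_gear: premise 3 gives O(¬stow_gear → ¬stand_down) and premise 6 gives O(stow_gear → ¬stand_down), so O(¬stand_down) either way.
With premise 4, O(¬stand_down → withhold_checklist), the K-axiom yields O(withhold_checklist).
Premise 2 is O(withhold_checklist → ¬withhold_invoice); since O(withhold_checklist), deontic closure gives O(¬withhold_invoice).
Premise 8, O(log_out → withhold_invoice), contraposes to O(¬withhold_invoice → ¬log_out); with O(¬withhold_invoice) we get O(¬log_out).
Premise 7 is O(¬log_out → pay_taxes); since O(¬log_out), deontic closure gives O(pay_taxes).
So O(pay_taxes) holds — pay_taxes is obligatory. None of the other listed options is made obligatory by any chain of premises.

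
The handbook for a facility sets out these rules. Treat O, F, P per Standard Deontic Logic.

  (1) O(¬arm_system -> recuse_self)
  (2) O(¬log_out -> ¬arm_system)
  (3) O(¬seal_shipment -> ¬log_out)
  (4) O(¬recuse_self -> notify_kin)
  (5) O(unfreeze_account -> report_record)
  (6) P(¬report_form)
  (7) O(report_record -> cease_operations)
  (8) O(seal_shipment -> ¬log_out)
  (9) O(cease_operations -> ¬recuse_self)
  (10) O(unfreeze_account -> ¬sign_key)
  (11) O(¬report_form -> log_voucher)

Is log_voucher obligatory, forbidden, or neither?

Neither

Premise 11 is O(¬report_form -> log_voucher), but O(¬report_form) is not derivable from the premises (the permission P(¬report_form) asserts only ¬O(report_form), not O(¬report_form)), so it does not yield O(log_voucher).
No premise or chain of K-axiom applications forces O(log_voucher), and none forces O(¬log_voucher). So log_voucher is neither obligatory nor forbidden under these norms.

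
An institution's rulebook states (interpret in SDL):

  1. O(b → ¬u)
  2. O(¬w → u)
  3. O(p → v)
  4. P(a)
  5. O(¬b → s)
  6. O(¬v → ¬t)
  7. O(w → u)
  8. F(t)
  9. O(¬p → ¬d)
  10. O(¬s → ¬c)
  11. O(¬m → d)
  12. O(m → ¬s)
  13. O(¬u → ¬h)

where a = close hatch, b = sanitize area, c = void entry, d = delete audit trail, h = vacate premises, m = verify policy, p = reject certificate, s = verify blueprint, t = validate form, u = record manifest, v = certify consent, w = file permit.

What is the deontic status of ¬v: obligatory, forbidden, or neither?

Premises 7 and 2 are O(w → u) and O(¬w → u); every ideal world satisfies w or ¬w, so in either case u holds — hence O(u).
Premise 1 is O(b → ¬u); contrapositively O(u → ¬b). Since O(u) holds, K gives O(¬b).
With premise 5, O(¬b → s), the K-axiom yields O(s).
The contrapositive of premise 12 (O(m → ¬s)) is O(s → ¬m), and O(s) is already established, so O(¬m).
From O(¬m) and premise 11, O(¬m → d), we obtain O(d).
The contrapositive of premise 9 (O(¬p → ¬d)) is O(d → p), and O(d) is already established, so O(p).
With premise 3, O(p → v), the K-axiom yields O(v).
Premises 4, 6, 8, 10, 13 do not contribute to this derivation.
Thus O(v), which is F(¬v): ¬v is forbidden.

Forbidden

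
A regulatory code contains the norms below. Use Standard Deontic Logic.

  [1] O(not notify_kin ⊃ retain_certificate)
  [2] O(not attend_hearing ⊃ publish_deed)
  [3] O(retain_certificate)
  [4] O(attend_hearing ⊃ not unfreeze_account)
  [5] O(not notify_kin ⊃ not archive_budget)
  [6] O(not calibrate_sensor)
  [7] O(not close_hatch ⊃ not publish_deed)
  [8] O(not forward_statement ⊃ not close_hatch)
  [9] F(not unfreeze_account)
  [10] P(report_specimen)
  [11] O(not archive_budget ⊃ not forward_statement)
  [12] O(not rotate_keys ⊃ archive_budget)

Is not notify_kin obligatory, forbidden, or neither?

Premise 9, F(not unfreeze_account), is equivalent to O(unfreeze_account).
Premise 4 is O(attend_hearing ⊃ not unfreeze_account); contrapositively O(unfreeze_account ⊃ not attend_hearing). Since O(unfreeze_account) holds, K gives O(not attend_hearing).
From O(not attend_hearing) and premise 2, O(not attend_hearing ⊃ publish_deed), we obtain O(publish_deed).
Premise 7, O(not close_hatch ⊃ not publish_deed), contraposes to O(publish_deed ⊃ close_hatch); with O(publish_deed) we get O(close_hatch).
The contrapositive of premise 8 (O(not forward_statement ⊃ not close_hatch)) is O(close_hatch ⊃ forward_statement), and O(close_hatch) is already established, so O(forward_statement).
The contrapositive of premise 11 (O(not archive_budget ⊃ not forward_statement)) is O(forward_statement ⊃ archive_budget), and O(forward_statement) is already established, so O(archive_budget).
The contrapositive of premise 5 (O(not notify_kin ⊃ not archive_budget)) is O(archive_budget ⊃ notify_kin), and O(archive_budget) is already established, so O(notify_kin).
Premises 1, 3, 6, 10, 12 do not contribute to this derivation.
Thus O(notify_kin), which is F(not notify_kin): not notify_kin is forbidden.

Forbidden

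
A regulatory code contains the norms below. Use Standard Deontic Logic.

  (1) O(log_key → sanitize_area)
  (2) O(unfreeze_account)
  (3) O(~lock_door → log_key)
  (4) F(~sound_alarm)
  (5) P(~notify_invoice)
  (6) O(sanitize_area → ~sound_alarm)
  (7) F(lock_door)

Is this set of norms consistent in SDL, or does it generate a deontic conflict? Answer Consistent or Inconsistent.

Premise 7 is F(lock_door), i.e. O(~lock_door).
Premise 3 is O(~lock_door → log_key); since O(~lock_door), deontic closure gives O(log_key).
With premise 1, O(log_key → sanitize_area), the K-axiom yields O(sanitize_area).
From O(sanitize_area) and premise 6, O(sanitize_area → ~sound_alarm), we obtain O(~sound_alarm).
However, F(~sound_alarm) at premise 4 amounts to O(sound_alarm).
We now have both O(~sound_alarm) and O(sound_alarm) — sound_alarm is simultaneously obligatory and forbidden, violating the D-axiom.

Inconsistent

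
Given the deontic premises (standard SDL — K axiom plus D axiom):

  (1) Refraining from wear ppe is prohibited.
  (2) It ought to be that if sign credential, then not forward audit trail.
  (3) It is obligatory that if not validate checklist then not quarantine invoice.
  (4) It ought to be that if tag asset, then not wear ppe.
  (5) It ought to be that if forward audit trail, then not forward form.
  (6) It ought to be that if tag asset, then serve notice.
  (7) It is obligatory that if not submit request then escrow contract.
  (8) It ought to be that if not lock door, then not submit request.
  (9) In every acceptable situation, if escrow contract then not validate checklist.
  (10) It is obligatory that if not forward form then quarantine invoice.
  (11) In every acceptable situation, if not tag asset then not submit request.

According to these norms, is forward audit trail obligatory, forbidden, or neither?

Forbidden

Premise 1 is F(¬wear_ppe), i.e. O(wear_ppe).
Premise 4, O(tag_asset → ¬wear_ppe), contraposes to O(wear_ppe → ¬tag_asset); with O(wear_ppe) we get O(¬tag_asset).
Premise 11 is O(¬tag_asset → ¬submit_request); since O(¬tag_asset), deontic closure gives O(¬submit_request).
Applying K to premise 7 (O(¬submit_request → escrow_contract)) and O(¬submit_request) yields O(escrow_contract).
Premise 9 is O(escrow_contract → ¬validate_checklist); since O(escrow_contract), deontic closure gives O(¬validate_checklist).
From O(¬validate_checklist) and premise 3, O(¬validate_checklist → ¬quarantine_invoice), we obtain O(¬quarantine_invoice).
Premise 10 is O(¬forward_form → quarantine_invoice); contrapositively O(¬quarantine_invoice → forward_form). Since O(¬quarantine_invoice) holds, K gives O(forward_form).
The contrapositive of premise 5 (O(forward_audit_trail → ¬forward_form)) is O(forward_form → ¬forward_audit_trail), and O(forward_form) is already established, so O(¬forward_audit_trail).
Premises 2, 6, 8 do not contribute to this derivation.
Thus O(¬forward_audit_trail), which is F(forward_audit_trail): forward_audit_trail is forbidden.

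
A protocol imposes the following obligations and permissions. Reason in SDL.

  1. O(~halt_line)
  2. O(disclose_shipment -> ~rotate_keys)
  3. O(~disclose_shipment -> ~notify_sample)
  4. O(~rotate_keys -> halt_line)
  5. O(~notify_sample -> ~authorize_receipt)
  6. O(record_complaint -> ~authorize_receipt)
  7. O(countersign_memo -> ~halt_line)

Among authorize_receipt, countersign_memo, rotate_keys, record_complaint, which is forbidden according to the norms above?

authorize_receipt

Premise 1 gives O(~halt_line).
The contrapositive of premise 4 (O(~rotate_keys -> halt_line)) is O(~halt_line -> rotate_keys), and O(~halt_line) is already established, so O(rotate_keys).
Premise 2, O(disclose_shipment -> ~rotate_keys), contraposes to O(rotate_keys -> ~disclose_shipment); with O(rotate_keys) we get O(~disclose_shipment).
Applying K to premise 3 (O(~disclose_shipment -> ~notify_sample)) and O(~disclose_shipment) yields O(~notify_sample).
With premise 5, O(~notify_sample -> ~authorize_receipt), the K-axiom yields O(~authorize_receipt).
So O(~authorize_receipt) holds, i.e. authorize_receipt is forbidden. None of the other listed options is forbidden under the premises.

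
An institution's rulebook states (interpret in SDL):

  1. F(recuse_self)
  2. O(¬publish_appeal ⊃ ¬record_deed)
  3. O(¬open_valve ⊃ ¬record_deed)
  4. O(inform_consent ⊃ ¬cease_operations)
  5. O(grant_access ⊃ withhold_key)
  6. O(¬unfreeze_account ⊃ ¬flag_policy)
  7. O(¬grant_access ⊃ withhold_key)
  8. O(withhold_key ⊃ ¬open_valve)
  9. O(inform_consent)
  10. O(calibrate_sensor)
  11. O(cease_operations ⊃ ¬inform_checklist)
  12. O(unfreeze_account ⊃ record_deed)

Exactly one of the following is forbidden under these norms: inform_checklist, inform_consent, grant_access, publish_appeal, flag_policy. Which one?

Premises 5 and 7 cover both cases: O(grant_access ⊃ withhold_key) and O(¬grant_access ⊃ withhold_key). Since grant_access ∨ ¬grant_access is a tautology, O(withhold_key) follows.
From O(withhold_key) and premise 8, O(withhold_key ⊃ ¬open_valve), we obtain O(¬open_valve).
With premise 3, O(¬open_valve ⊃ ¬record_deed), the K-axiom yields O(¬record_deed).
The contrapositive of premise 12 (O(unfreeze_account ⊃ record_deed)) is O(¬record_deed ⊃ ¬unfreeze_account), and O(¬record_deed) is already established, so O(¬unfreeze_account).
Applying K to premise 6 (O(¬unfreeze_account ⊃ ¬flag_policy)) and O(¬unfreeze_account) yields O(¬flag_policy).
So O(¬flag_policy) holds, i.e. flag_policy is forbidden. None of the other listed options is forbidden under the premises.

flag_policy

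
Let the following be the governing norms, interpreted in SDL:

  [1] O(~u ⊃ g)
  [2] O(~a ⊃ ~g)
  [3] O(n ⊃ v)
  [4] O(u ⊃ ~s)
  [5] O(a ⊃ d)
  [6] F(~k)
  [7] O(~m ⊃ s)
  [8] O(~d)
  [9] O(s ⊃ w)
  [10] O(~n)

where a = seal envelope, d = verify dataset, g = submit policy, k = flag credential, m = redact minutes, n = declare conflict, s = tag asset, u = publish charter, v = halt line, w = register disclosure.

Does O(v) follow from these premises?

Premise 3 is O(n ⊃ v), but O(n) is not derivable from the premises, so it does not yield O(v).
No other premise forces O(v). An ideal world satisfying every premise can still have v false, so O(v) is not derivable.

No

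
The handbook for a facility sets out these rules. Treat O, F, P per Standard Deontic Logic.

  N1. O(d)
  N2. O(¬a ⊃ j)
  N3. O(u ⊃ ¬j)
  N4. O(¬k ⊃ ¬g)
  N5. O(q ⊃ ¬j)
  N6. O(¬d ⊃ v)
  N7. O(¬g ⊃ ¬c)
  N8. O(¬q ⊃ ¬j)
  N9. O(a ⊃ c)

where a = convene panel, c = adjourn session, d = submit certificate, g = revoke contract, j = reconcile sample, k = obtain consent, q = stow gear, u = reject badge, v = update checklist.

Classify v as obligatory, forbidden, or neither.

Neither

Premise 6 is O(¬d ⊃ v), but O(¬d) is not derivable from the premises, so it does not yield O(v).
No premise or chain of K-axiom applications forces O(v), and none forces O(¬v). So v is neither obligatory nor forbidden under these norms.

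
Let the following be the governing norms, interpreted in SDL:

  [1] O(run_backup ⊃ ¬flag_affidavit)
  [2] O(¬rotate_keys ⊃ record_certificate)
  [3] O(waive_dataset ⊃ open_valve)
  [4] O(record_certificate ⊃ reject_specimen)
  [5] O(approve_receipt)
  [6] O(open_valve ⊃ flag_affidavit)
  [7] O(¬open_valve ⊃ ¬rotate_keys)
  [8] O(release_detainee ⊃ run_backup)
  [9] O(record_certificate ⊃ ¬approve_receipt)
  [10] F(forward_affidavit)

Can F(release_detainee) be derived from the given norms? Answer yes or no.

Yes

Premise 5 states O(approve_receipt) outright.
Premise 9, O(record_certificate ⊃ ¬approve_receipt), contraposes to O(approve_receipt ⊃ ¬record_certificate); with O(approve_receipt) we get O(¬record_certificate).
Premise 2 is O(¬rotate_keys ⊃ record_certificate); contrapositively O(¬record_certificate ⊃ rotate_keys). Since O(¬record_certificate) holds, K gives O(rotate_keys).
The contrapositive of premise 7 (O(¬open_valve ⊃ ¬rotate_keys)) is O(rotate_keys ⊃ open_valve), and O(rotate_keys) is already established, so O(open_valve).
From O(open_valve) and premise 6, O(open_valve ⊃ flag_affidavit), we obtain O(flag_affidavit).
Premise 1 is O(run_backup ⊃ ¬flag_affidavit); contrapositively O(flag_affidavit ⊃ ¬run_backup). Since O(flag_affidavit) holds, K gives O(¬run_backup).
The contrapositive of premise 8 (O(release_detainee ⊃ run_backup)) is O(¬run_backup ⊃ ¬release_detainee), and O(¬run_backup) is already established, so O(¬release_detainee).
Premises 3, 4, 10 do not contribute to this derivation.
So O(¬release_detainee) holds, i.e. F(release_detainee). The claim follows.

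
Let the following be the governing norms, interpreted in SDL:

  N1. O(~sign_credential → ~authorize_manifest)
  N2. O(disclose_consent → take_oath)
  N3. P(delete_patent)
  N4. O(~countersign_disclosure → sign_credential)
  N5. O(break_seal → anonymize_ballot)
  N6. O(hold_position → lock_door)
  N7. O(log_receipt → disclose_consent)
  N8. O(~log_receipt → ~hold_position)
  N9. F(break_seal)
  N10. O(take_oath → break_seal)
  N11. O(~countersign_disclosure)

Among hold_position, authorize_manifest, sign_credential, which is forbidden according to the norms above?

hold_position

Premise 9, F(break_seal), is equivalent to O(~break_seal).
The contrapositive of premise 10 (O(take_oath → break_seal)) is O(~break_seal → ~take_oath), and O(~break_seal) is already established, so O(~take_oath).
Premise 2, O(disclose_consent → take_oath), contraposes to O(~take_oath → ~disclose_consent); with O(~take_oath) we get O(~disclose_consent).
Premise 7 is O(log_receipt → disclose_consent); contrapositively O(~disclose_consent → ~log_receipt). Since O(~disclose_consent) holds, K gives O(~log_receipt).
With premise 8, O(~log_receipt → ~hold_position), the K-axiom yields O(~hold_position).
So O(~hold_position) holds, i.e. hold_position is forbidden. None of the other listed options is forbidden under the premises.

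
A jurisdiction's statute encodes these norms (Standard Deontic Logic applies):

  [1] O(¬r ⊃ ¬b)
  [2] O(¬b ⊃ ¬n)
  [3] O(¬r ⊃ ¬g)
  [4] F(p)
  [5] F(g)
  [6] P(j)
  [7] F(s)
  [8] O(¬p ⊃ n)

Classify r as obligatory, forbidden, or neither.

F(p) at premise 4 means O(¬p).
With premise 8, O(¬p ⊃ n), the K-axiom yields O(n).
Premise 2, O(¬b ⊃ ¬n), contraposes to O(n ⊃ b); with O(n) we get O(b).
Premise 1, O(¬r ⊃ ¬b), contraposes to O(b ⊃ r); with O(b) we get O(r).
Premises 3, 5, 6, 7 do not contribute to this derivation.
Hence r is obligatory.

Obligatory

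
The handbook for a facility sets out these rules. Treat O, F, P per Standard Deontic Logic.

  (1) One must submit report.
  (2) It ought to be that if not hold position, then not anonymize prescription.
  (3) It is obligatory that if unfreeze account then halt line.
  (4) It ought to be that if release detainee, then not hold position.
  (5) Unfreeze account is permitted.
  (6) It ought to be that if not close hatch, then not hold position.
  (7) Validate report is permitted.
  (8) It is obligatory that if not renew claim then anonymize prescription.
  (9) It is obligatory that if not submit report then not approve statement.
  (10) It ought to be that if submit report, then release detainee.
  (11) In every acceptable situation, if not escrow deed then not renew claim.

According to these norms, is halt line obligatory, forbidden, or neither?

Neither

Premise 3 is O(unfreeze_account → halt_line), but O(unfreeze_account) is not derivable from the premises (the permission P(unfreeze_account) asserts only ¬O(¬unfreeze_account), not O(unfreeze_account)), so it does not yield O(halt_line).
No premise or chain of K-axiom applications forces O(halt_line), and none forces O(¬halt_line). So halt_line is neither obligatory nor forbidden under these norms.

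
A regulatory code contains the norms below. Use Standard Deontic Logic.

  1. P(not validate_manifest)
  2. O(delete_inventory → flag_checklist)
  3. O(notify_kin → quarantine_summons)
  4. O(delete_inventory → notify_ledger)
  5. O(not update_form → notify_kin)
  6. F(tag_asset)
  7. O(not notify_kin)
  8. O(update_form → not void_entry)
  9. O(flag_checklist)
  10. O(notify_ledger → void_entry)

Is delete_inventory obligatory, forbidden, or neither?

Forbidden

From premise 7 we have O(not notify_kin).
The contrapositive of premise 5 (O(not update_form → notify_kin)) is O(not notify_kin → update_form), and O(not notify_kin) is already established, so O(update_form).
With premise 8, O(update_form → not void_entry), the K-axiom yields O(not void_entry).
Premise 10 is O(notify_ledger → void_entry); contrapositively O(not void_entry → not notify_ledger). Since O(not void_entry) holds, K gives O(not notify_ledger).
Premise 4, O(delete_inventory → notify_ledger), contraposes to O(not notify_ledger → not delete_inventory); with O(not notify_ledger) we get O(not delete_inventory).
Premises 1, 2, 3, 6, 9 do not contribute to this derivation.
Thus O(not delete_inventory), which is F(delete_inventory): delete_inventory is forbidden.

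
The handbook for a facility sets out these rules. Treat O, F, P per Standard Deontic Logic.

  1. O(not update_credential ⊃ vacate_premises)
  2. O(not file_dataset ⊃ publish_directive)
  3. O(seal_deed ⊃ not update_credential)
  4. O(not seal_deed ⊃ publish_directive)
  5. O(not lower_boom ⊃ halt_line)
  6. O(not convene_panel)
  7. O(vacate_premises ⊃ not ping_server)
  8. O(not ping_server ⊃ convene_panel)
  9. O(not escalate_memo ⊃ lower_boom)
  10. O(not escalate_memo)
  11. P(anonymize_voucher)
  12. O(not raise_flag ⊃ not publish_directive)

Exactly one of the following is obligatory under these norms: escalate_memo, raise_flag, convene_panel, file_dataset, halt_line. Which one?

raise_flag

Premise 6 gives O(not convene_panel).
Premise 8, O(not ping_server ⊃ convene_panel), contraposes to O(not convene_panel ⊃ ping_server); with O(not convene_panel) we get O(ping_server).
Premise 7, O(vacate_premises ⊃ not ping_server), contraposes to O(ping_server ⊃ not vacate_premises); with O(ping_server) we get O(not vacate_premises).
Premise 1, O(not update_credential ⊃ vacate_premises), contraposes to O(not vacate_premises ⊃ update_credential); with O(not vacate_premises) we get O(update_credential).
The contrapositive of premise 3 (O(seal_deed ⊃ not update_credential)) is O(update_credential ⊃ not seal_deed), and O(update_credential) is already established, so O(not seal_deed).
Premise 4 is O(not seal_deed ⊃ publish_directive); since O(not seal_deed), deontic closure gives O(publish_directive).
Premise 12 is O(not raise_flag ⊃ not publish_directive); contrapositively O(publish_directive ⊃ raise_flag). Since O(publish_directive) holds, K gives O(raise_flag).
So O(raise_flag) holds — raise_flag is obligatory. None of the other listed options is made obligatory by any chain of premises.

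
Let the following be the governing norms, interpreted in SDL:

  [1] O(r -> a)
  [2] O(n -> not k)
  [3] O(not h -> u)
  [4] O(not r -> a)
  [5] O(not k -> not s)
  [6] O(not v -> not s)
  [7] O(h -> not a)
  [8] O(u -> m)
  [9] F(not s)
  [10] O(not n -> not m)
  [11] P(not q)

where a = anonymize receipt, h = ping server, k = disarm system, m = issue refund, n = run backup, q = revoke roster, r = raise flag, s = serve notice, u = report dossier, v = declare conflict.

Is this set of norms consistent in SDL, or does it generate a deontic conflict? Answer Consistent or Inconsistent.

Premises 4 and 1 are O(not r -> a) and O(r -> a); every ideal world satisfies not r or r, so in either case a holds — hence O(a).
Premise 7 is O(h -> not a); contrapositively O(a -> not h). Since O(a) holds, K gives O(not h).
Premise 3 is O(not h -> u); since O(not h), deontic closure gives O(u).
Applying K to premise 8 (O(u -> m)) and O(u) yields O(m).
The contrapositive of premise 10 (O(not n -> not m)) is O(m -> n), and O(m) is already established, so O(n).
Premise 2 is O(n -> not k); since O(n), deontic closure gives O(not k).
Premise 5 is O(not k -> not s); since O(not k), deontic closure gives O(not s).
Yet premise 9 is F(not s), i.e. O(s).
We now have both O(not s) and O(s) — s is simultaneously obligatory and forbidden, violating the D-axiom.

Inconsistent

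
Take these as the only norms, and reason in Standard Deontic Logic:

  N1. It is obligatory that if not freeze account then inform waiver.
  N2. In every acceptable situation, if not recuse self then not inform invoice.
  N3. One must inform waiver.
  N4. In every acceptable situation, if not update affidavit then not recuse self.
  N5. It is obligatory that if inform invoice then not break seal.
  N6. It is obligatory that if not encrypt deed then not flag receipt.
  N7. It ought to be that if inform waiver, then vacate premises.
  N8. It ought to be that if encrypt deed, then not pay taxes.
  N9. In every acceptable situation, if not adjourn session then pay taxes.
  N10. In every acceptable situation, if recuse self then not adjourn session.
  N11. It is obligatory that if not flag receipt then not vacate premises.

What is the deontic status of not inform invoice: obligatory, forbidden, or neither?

Obligatory

From premise 3 we have O(inform_waiver).
With premise 7, O(inform_waiver → vacate_premises), the K-axiom yields O(vacate_premises).
The contrapositive of premise 11 (O(¬flag_receipt → ¬vacate_premises)) is O(vacate_premises → flag_receipt), and O(vacate_premises) is already established, so O(flag_receipt).
Premise 6, O(¬encrypt_deed → ¬flag_receipt), contraposes to O(flag_receipt → encrypt_deed); with O(flag_receipt) we get O(encrypt_deed).
From O(encrypt_deed) and premise 8, O(encrypt_deed → ¬pay_taxes), we obtain O(¬pay_taxes).
Premise 9 is O(¬adjourn_session → pay_taxes); contrapositively O(¬pay_taxes → adjourn_session). Since O(¬pay_taxes) holds, K gives O(adjourn_session).
The contrapositive of premise 10 (O(recuse_self → ¬adjourn_session)) is O(adjourn_session → ¬recuse_self), and O(adjourn_session) is already established, so O(¬recuse_self).
With premise 2, O(¬recuse_self → ¬inform_invoice), the K-axiom yields O(¬inform_invoice).
Premises 1, 4, 5 do not contribute to this derivation.
Hence ¬inform_invoice is obligatory.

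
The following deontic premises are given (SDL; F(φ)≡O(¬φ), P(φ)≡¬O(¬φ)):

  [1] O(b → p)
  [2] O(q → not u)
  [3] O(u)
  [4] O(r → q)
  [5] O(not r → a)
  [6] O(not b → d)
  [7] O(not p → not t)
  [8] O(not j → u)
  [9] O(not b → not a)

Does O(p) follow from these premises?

Yes

Premise 3 gives O(u).
The contrapositive of premise 2 (O(q → not u)) is O(u → not q), and O(u) is already established, so O(not q).
The contrapositive of premise 4 (O(r → q)) is O(not q → not r), and O(not q) is already established, so O(not r).
From O(not r) and premise 5, O(not r → a), we obtain O(a).
The contrapositive of premise 9 (O(not b → not a)) is O(a → b), and O(a) is already established, so O(b).
With premise 1, O(b → p), the K-axiom yields O(p).
Premises 6, 7, 8 do not contribute to this derivation.
So O(p) follows.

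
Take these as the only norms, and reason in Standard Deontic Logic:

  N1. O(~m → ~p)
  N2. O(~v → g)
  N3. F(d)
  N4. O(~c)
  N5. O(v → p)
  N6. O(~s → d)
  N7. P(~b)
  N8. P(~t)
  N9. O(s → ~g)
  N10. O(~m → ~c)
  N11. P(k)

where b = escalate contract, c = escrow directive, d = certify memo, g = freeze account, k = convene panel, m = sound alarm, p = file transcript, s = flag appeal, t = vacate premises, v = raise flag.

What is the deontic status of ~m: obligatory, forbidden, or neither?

Premise 3, F(d), is equivalent to O(~d).
Premise 6 is O(~s → d); contrapositively O(~d → s). Since O(~d) holds, K gives O(s).
Premise 9 is O(s → ~g); since O(s), deontic closure gives O(~g).
The contrapositive of premise 2 (O(~v → g)) is O(~g → v), and O(~g) is already established, so O(v).
With premise 5, O(v → p), the K-axiom yields O(p).
Premise 1, O(~m → ~p), contraposes to O(p → m); with O(p) we get O(m).
Premises 4, 7, 8, 10, 11 do not contribute to this derivation.
Thus O(m), which is F(~m): ~m is forbidden.

Forbidden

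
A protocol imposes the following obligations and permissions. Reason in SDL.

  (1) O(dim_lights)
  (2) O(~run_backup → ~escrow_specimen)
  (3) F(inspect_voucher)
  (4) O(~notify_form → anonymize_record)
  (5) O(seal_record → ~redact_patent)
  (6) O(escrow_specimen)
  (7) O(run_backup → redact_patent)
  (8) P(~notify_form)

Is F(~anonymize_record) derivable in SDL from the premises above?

No

Premise 4 is O(~notify_form → anonymize_record), but O(~notify_form) is not derivable from the premises (the permission P(~notify_form) asserts only ~O(notify_form), not O(~notify_form)), so it does not yield O(anonymize_record).
No other premise forces O(anonymize_record). An ideal world satisfying every premise can still have ~anonymize_record true, so F(~anonymize_record) is not derivable.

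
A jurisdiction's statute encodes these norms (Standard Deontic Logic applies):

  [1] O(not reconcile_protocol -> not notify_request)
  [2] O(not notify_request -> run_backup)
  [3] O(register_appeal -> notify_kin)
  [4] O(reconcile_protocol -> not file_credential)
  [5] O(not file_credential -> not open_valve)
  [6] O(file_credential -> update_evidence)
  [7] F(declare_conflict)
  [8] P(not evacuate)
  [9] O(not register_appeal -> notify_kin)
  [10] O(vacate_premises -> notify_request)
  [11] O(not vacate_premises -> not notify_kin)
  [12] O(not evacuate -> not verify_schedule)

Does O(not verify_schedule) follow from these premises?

No

Premise 12 is O(not evacuate -> not verify_schedule), but O(not evacuate) is not derivable from the premises (the permission P(not evacuate) asserts only not O(evacuate), not O(not evacuate)), so it does not yield O(not verify_schedule).
No other premise forces O(not verify_schedule). An ideal world satisfying every premise can still have not verify_schedule false, so O(not verify_schedule) is not derivable.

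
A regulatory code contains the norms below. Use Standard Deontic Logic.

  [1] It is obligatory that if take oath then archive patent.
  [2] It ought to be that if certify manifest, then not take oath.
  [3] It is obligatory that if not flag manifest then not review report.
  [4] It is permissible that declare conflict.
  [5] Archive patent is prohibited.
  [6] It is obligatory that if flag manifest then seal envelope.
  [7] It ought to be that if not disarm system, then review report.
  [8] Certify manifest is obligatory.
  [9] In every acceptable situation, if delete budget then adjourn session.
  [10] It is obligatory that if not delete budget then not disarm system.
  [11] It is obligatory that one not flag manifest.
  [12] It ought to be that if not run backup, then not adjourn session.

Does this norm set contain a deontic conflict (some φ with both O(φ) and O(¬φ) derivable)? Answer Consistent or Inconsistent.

Premise 1 is O(take_oath → archive_patent), but O(take_oath) is not derivable from the premises, so it does not yield O(archive_patent).
So O(archive_patent) is not derivable, and the apparent clash with O(¬archive_patent) does not arise.
A world satisfying every obligation exists (e.g. adjourn_session=true, archive_patent=false, certify_manifest=true, declare_conflict=false, delete_budget=true, disarm_system=true, flag_manifest=false, review_report=false, run_backup=true, seal_envelope=false, take_oath=false); no atom is both obligatory and forbidden, so the set is consistent.

Consistent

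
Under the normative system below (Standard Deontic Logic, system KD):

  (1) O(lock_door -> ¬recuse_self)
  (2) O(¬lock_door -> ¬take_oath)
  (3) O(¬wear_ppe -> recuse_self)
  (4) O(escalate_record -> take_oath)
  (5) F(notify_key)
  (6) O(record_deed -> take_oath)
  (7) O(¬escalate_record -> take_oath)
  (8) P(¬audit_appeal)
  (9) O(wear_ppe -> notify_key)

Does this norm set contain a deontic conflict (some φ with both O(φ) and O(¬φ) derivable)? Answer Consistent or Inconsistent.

By case analysis on ¬escalate_record: premise 7 gives O(¬escalate_record -> take_oath) and premise 4 gives O(escalate_record -> take_oath), so O(take_oath) either way.
The contrapositive of premise 2 (O(¬lock_door -> ¬take_oath)) is O(take_oath -> lock_door), and O(take_oath) is already established, so O(lock_door).
Premise 1 is O(lock_door -> ¬recuse_self); since O(lock_door), deontic closure gives O(¬recuse_self).
Premise 3, O(¬wear_ppe -> recuse_self), contraposes to O(¬recuse_self -> wear_ppe); with O(¬recuse_self) we get O(wear_ppe).
From O(wear_ppe) and premise 9, O(wear_ppe -> notify_key), we obtain O(notify_key).
Yet premise 5 is F(notify_key), i.e. O(¬notify_key).
We now have both O(notify_key) and O(¬notify_key) — notify_key is simultaneously obligatory and forbidden, violating the D-axiom.

Inconsistent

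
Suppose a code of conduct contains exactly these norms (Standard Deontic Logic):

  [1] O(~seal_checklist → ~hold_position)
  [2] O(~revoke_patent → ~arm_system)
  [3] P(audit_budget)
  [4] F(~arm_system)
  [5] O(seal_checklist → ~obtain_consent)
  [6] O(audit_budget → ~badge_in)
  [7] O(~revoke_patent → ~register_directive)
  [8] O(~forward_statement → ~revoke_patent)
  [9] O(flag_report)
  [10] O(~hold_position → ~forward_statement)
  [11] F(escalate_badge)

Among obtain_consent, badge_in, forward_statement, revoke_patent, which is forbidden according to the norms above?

Premise 4, F(~arm_system), is equivalent to O(arm_system).
The contrapositive of premise 2 (O(~revoke_patent → ~arm_system)) is O(arm_system → revoke_patent), and O(arm_system) is already established, so O(revoke_patent).
The contrapositive of premise 8 (O(~forward_statement → ~revoke_patent)) is O(revoke_patent → forward_statement), and O(revoke_patent) is already established, so O(forward_statement).
Premise 10, O(~hold_position → ~forward_statement), contraposes to O(forward_statement → hold_position); with O(forward_statement) we get O(hold_position).
Premise 1, O(~seal_checklist → ~hold_position), contraposes to O(hold_position → seal_checklist); with O(hold_position) we get O(seal_checklist).
From O(seal_checklist) and premise 5, O(seal_checklist → ~obtain_consent), we obtain O(~obtain_consent).
So O(~obtain_consent) holds, i.e. obtain_consent is forbidden. None of the other listed options is forbidden under the premises.

obtain_consent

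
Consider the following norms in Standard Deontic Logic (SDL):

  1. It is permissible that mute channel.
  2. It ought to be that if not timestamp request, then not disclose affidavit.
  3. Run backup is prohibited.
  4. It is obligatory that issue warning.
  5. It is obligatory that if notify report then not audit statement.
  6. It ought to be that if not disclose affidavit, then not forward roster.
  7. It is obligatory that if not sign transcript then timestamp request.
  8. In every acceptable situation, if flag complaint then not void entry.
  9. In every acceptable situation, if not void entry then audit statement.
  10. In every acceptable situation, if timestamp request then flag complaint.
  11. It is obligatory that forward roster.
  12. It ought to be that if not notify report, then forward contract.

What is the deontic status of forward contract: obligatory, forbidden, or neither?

Premise 11 gives O(forward_roster).
Premise 6, O(¬disclose_affidavit → ¬forward_roster), contraposes to O(forward_roster → disclose_affidavit); with O(forward_roster) we get O(disclose_affidavit).
Premise 2 is O(¬timestamp_request → ¬disclose_affidavit); contrapositively O(disclose_affidavit → timestamp_request). Since O(disclose_affidavit) holds, K gives O(timestamp_request).
With premise 10, O(timestamp_request → flag_complaint), the K-axiom yields O(flag_complaint).
With premise 8, O(flag_complaint → ¬void_entry), the K-axiom yields O(¬void_entry).
With premise 9, O(¬void_entry → audit_statement), the K-axiom yields O(audit_statement).
Premise 5 is O(notify_report → ¬audit_statement); contrapositively O(audit_statement → ¬notify_report). Since O(audit_statement) holds, K gives O(¬notify_report).
Applying K to premise 12 (O(¬notify_report → forward_contract)) and O(¬notify_report) yields O(forward_contract).
Premises 1, 3, 4, 7 do not contribute to this derivation.
Hence forward_contract is obligatory.

Obligatory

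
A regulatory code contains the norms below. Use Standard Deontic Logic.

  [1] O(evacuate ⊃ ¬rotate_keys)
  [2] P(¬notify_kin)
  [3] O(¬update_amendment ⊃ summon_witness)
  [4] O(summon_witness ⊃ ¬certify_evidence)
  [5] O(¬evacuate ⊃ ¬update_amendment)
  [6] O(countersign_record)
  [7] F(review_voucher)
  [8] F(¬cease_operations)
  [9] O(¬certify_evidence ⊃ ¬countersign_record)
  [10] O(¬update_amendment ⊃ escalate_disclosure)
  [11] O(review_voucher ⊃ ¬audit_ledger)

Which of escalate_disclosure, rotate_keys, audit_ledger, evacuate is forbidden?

rotate_keys

From premise 6 we have O(countersign_record).
Premise 9, O(¬certify_evidence ⊃ ¬countersign_record), contraposes to O(countersign_record ⊃ certify_evidence); with O(countersign_record) we get O(certify_evidence).
The contrapositive of premise 4 (O(summon_witness ⊃ ¬certify_evidence)) is O(certify_evidence ⊃ ¬summon_witness), and O(certify_evidence) is already established, so O(¬summon_witness).
Premise 3, O(¬update_amendment ⊃ summon_witness), contraposes to O(¬summon_witness ⊃ update_amendment); with O(¬summon_witness) we get O(update_amendment).
Premise 5, O(¬evacuate ⊃ ¬update_amendment), contraposes to O(update_amendment ⊃ evacuate); with O(update_amendment) we get O(evacuate).
Premise 1 is O(evacuate ⊃ ¬rotate_keys); since O(evacuate), deontic closure gives O(¬rotate_keys).
So O(¬rotate_keys) holds, i.e. rotate_keys is forbidden. None of the other listed options is forbidden under the premises.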